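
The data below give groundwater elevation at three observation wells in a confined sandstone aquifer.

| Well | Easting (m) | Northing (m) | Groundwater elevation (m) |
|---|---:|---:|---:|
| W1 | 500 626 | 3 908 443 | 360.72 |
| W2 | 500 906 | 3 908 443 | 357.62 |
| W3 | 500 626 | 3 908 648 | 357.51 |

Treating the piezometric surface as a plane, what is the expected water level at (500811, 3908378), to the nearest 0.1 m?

359.7 m

∂h/∂x = (357.62 − 360.72) / (500906 − 500626) = -0.01107
∂h/∂y = (357.51 − 360.72) / (3908648 − 3908443) = -0.01566
h(500811, 3908378) = 360.72 + (-0.01107)·(185) + (-0.01566)·(-65) = 360.72 -2.048 +1.018 = 359.690 m.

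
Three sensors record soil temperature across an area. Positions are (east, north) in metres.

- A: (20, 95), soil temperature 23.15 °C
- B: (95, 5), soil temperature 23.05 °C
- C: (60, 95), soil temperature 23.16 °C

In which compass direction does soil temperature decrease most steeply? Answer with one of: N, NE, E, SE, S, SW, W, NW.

S

Differences from A: to B (Δx, Δy, Δh) = (75, -90, -0.10); to C = (40, 0, +0.01).
Determinant of the coordinate differences = 75·0 − 40·(-90) = 3600.
∂T/∂x = [(-0.10)·0 − (+0.01)·(-90)] / 3600 = +0.0002500
∂T/∂y = [75·(+0.01) − 40·(-0.10)] / 3600 = +0.001319
Steepest decrease is along −∇f = (-0.0002500 E, -0.001319 N) → south.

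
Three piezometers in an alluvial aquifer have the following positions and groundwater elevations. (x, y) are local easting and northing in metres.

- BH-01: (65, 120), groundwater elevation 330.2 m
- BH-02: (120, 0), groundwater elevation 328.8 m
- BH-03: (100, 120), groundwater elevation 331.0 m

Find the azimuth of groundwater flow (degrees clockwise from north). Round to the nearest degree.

226°

Three-point gradient (reference BH-01): Δ to BH-02 = (55, -120, -1.4), Δ to BH-03 = (35, 0, +0.8).
∂h/∂x = +0.02286, ∂h/∂y = +0.02214 (det = 4200).
Flow direction (−∇h) has components (-0.02286 E, -0.02214 N).
Azimuth = atan2(E, N) = atan2(-0.02286, -0.02214) = 225.9° ≈ 226°.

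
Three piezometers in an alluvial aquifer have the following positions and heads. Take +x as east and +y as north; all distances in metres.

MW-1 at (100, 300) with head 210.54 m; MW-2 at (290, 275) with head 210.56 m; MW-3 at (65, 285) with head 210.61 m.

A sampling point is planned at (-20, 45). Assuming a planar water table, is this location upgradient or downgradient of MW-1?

Taking MW-1 as reference: MW-2−MW-1 = (190, -25, +0.02); MW-3−MW-1 = (-35, -15, +0.07).
Solve a·Δx + b·Δy = Δh: det = 190·(-15) − (-35)·(-25) = -3725.
∂h/∂x = [(+0.02)·(-15) − (+0.07)·(-25)] / -3725 = -0.0003893
∂h/∂y = [190·(+0.07) − (-35)·(+0.02)] / -3725 = -0.003758
Head at (-20, 45) = 210.54 + (-0.0003893)·(-120) + (-0.003758)·(-255) = 211.55 m.
That is higher than the 210.54 m at MW-1, so the point is upgradient.

upgradient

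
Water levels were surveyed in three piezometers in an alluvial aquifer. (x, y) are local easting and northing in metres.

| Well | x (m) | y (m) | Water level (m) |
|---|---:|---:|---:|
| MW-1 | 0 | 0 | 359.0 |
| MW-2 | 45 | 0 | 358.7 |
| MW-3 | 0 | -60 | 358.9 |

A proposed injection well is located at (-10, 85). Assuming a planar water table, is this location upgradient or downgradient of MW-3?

upgradient

∂h/∂x = (358.7 − 359.0) / (45 − 0) = -0.006667
∂h/∂y = (358.9 − 359.0) / (-60 − 0) = +0.001667
Head at (-10, 85) = 359.0 + (-0.006667)·(-10) + (+0.001667)·(85) = 359.21 m.
That is higher than the 358.9 m at MW-3, so the point is upgradient.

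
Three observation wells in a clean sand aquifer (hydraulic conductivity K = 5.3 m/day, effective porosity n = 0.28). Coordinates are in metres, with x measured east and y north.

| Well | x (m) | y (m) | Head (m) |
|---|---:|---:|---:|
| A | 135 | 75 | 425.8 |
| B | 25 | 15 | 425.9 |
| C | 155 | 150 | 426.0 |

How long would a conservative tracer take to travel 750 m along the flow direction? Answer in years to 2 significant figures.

25 years

With h = a·x + b·y + c and A as origin, the differences give:
  (-110)·a + (-60)·b = +0.1
  20·a + 75·b = +0.2
Eliminate b (×75 and ×(-60), subtract): -7050·a = 19.50 → a = ∂h/∂x = -0.002766
Back-substitute: b = ∂h/∂y = +0.003404.
|∇h| = √(-0.002766² + 0.003404²) = 0.004386
Seepage velocity v = K·i/n = 5.3 × 0.004386 / 0.28 = 0.08302 m/day.
t = 750 / 0.08302 = 9034 days = 24.7 years.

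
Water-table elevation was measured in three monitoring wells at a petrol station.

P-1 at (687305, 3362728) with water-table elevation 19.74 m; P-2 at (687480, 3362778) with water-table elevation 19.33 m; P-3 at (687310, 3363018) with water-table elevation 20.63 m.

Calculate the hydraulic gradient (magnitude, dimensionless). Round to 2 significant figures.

Three-point gradient (reference P-1): Δ to P-2 = (175, 50, -0.41), Δ to P-3 = (5, 290, +0.89).
∂h/∂x = -0.003236, ∂h/∂y = +0.003125 (det = 50500).
|∇h| = √(-0.003236² + 0.003125²) = 0.004499

0.0045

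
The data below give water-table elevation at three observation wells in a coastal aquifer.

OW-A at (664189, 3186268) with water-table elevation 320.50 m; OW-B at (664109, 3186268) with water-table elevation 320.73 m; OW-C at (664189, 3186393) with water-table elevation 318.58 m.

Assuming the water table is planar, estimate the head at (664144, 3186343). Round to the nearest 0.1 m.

∂h/∂x = (320.73 − 320.50) / (664109 − 664189) = -0.002875
∂h/∂y = (318.58 − 320.50) / (3186393 − 3186268) = -0.01536
h(664144, 3186343) = 320.50 + (-0.002875)·(-45) + (-0.01536)·(75) = 320.50 +0.129 -1.152 = 319.477 m.

319.5 m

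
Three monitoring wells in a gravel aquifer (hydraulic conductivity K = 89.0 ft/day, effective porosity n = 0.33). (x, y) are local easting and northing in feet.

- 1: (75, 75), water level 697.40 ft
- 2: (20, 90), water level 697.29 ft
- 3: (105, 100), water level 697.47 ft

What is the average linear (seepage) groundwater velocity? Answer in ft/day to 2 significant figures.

Differences from 1: to 2 (Δx, Δy, Δh) = (-55, 15, -0.11); to 3 = (30, 25, +0.07).
Solve a·Δx + b·Δy = Δh: det = (-55)·25 − 30·15 = -1825.
∂h/∂x = [(-0.11)·25 − (+0.07)·15] / -1825 = +0.002082
∂h/∂y = [(-55)·(+0.07) − 30·(-0.11)] / -1825 = +0.0003014
|∇h| = √(0.002082² + 0.0003014²) = 0.002104
Seepage velocity v = K·i/n = 89.0 × 0.002104 / 0.33 = 0.5674 ft/day.

0.57 ft/day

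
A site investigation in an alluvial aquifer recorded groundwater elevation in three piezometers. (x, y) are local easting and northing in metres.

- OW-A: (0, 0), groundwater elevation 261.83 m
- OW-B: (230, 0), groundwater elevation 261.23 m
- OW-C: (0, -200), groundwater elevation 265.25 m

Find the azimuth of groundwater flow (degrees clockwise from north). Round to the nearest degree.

∂h/∂x = (261.23 − 261.83) / (230 − 0) = -0.002609
∂h/∂y = (265.25 − 261.83) / (-200 − 0) = -0.01710
Flow direction (−∇h) has components (+0.002609 E, +0.01710 N).
Azimuth = atan2(E, N) = atan2(+0.002609, +0.01710) = 8.7° ≈ 009°.

009°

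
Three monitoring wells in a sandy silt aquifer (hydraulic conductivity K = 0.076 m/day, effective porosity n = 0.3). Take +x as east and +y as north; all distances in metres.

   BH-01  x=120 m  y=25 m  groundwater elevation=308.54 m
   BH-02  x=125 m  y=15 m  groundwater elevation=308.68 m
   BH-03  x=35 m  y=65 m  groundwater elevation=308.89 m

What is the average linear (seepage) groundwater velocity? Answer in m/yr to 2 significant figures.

2.3 m/yr

Taking BH-01 as reference: BH-02−BH-01 = (5, -10, +0.14); BH-03−BH-01 = (-85, 40, +0.35).
Determinant of the coordinate differences = 5·40 − (-85)·(-10) = -650.
∂h/∂x = [(+0.14)·40 − (+0.35)·(-10)] / -650 = -0.01400
∂h/∂y = [5·(+0.35) − (-85)·(+0.14)] / -650 = -0.02100
|∇h| = √(-0.01400² + -0.02100²) = 0.02524
Seepage velocity v = K·i/n = 0.076 × 0.02524 / 0.3 = 0.006394 m/day = 2.335 m/yr.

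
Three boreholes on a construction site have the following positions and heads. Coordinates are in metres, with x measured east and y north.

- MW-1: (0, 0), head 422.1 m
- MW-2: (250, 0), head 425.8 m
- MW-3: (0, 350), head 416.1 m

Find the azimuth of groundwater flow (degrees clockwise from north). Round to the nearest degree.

∂h/∂x = (425.8 − 422.1) / (250 − 0) = +0.01480
∂h/∂y = (416.1 − 422.1) / (350 − 0) = -0.01714
Flow direction (−∇h) has components (-0.01480 E, +0.01714 N).
Azimuth = atan2(E, N) = atan2(-0.01480, +0.01714) = 319.2° ≈ 319°.

319°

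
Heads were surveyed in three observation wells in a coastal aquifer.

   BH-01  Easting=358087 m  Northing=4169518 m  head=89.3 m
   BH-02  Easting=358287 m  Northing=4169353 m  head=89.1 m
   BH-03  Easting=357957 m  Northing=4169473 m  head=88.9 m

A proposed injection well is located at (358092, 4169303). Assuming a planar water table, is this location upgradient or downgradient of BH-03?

With h = a·x + b·y + c and BH-01 as origin, the differences give:
  200·a + (-165)·b = -0.2
  (-130)·a + (-45)·b = -0.4
Eliminate b (×(-45) and ×(-165), subtract): -30450·a = -57.00 → a = ∂h/∂x = +0.001872
Back-substitute: b = ∂h/∂y = +0.003481.
Head at (358092, 4169303) = 89.3 + (+0.001872)·(5) + (+0.003481)·(-215) = 88.56 m.
That is lower than the 88.9 m at BH-03, so the point is downgradient.

downgradient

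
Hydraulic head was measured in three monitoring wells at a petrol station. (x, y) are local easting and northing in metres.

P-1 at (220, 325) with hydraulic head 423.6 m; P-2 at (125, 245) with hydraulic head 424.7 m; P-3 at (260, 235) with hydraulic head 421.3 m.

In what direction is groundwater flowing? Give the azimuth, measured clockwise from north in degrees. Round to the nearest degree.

Differences from P-1: to P-2 (Δx, Δy, Δh) = (-95, -80, +1.1); to P-3 = (40, -90, -2.3).
Determinant of the coordinate differences = (-95)·(-90) − 40·(-80) = 11750.
∂h/∂x = [(+1.1)·(-90) − (-2.3)·(-80)] / 11750 = -0.02409
∂h/∂y = [(-95)·(-2.3) − 40·(+1.1)] / 11750 = +0.01485
Flow direction (−∇h) has components (+0.02409 E, -0.01485 N).
Azimuth = atan2(E, N) = atan2(+0.02409, -0.01485) = 121.7° ≈ 122°.

122°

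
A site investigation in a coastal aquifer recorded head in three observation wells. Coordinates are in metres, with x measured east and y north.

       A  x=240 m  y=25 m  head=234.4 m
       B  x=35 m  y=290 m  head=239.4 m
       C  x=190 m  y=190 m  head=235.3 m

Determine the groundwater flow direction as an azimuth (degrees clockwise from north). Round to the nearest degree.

084°

With h = a·x + b·y + c and A as origin, the differences give:
  (-205)·a + 265·b = +5.0
  (-50)·a + 165·b = +0.9
Eliminate b (×165 and ×265, subtract): -20575·a = 586.50 → a = ∂h/∂x = -0.02851
Back-substitute: b = ∂h/∂y = -0.003183.
Flow direction (−∇h) has components (+0.02851 E, +0.003183 N).
Azimuth = atan2(E, N) = atan2(+0.02851, +0.003183) = 83.6° ≈ 084°.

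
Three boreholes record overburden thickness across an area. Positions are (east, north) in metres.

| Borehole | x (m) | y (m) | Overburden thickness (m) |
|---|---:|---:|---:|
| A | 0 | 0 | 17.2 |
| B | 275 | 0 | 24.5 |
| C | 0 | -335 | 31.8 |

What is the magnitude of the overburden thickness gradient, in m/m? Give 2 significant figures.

∂d/∂x = (24.5 − 17.2) / (275 − 0) = +0.02655
∂d/∂y = (31.8 − 17.2) / (-335 − 0) = -0.04358
|∇f| = √(0.02655² + -0.04358²) = 0.05103 m/m

0.051 m/m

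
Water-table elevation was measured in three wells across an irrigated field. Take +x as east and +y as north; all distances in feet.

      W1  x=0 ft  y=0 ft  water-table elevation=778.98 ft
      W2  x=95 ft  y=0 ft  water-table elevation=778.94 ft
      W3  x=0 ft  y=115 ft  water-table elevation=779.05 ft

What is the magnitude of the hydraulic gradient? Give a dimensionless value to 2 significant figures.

0.00074

∂h/∂x = (778.94 − 778.98) / (95 − 0) = -0.0004211
∂h/∂y = (779.05 − 778.98) / (115 − 0) = +0.0006087
|∇h| = √(-0.0004211² + 0.0006087²) = 0.0007402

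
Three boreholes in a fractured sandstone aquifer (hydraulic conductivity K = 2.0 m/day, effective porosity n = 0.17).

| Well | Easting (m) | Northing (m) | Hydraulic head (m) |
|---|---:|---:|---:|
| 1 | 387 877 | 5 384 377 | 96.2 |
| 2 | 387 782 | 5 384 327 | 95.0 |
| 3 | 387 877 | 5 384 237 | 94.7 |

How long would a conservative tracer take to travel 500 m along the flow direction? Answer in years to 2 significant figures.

Three-point gradient (reference 1): Δ to 2 = (-95, -50, -1.2), Δ to 3 = (0, -140, -1.5).
∂h/∂x = +0.006992, ∂h/∂y = +0.01071 (det = 13300).
|∇h| = √(0.006992² + 0.01071²) = 0.01279
Seepage velocity v = K·i/n = 2.0 × 0.01279 / 0.17 = 0.1505 m/day.
t = 500 / 0.1505 = 3322 days = 9.1 years.

9.1 years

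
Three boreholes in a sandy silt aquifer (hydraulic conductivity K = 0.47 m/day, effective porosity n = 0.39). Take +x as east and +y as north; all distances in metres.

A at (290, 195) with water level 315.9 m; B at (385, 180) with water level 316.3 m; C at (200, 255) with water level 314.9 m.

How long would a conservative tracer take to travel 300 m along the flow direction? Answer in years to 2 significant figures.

50 years

Differences from A: to B (Δx, Δy, Δh) = (95, -15, +0.4); to C = (-90, 60, -1.0).
Solve a·Δx + b·Δy = Δh: det = 95·60 − (-90)·(-15) = 4350.
∂h/∂x = [(+0.4)·60 − (-1.0)·(-15)] / 4350 = +0.002069
∂h/∂y = [95·(-1.0) − (-90)·(+0.4)] / 4350 = -0.01356
|∇h| = √(0.002069² + -0.01356²) = 0.01372
Seepage velocity v = K·i/n = 0.47 × 0.01372 / 0.39 = 0.01653 m/day.
t = 300 / 0.01653 = 1.815e+04 days = 49.7 years.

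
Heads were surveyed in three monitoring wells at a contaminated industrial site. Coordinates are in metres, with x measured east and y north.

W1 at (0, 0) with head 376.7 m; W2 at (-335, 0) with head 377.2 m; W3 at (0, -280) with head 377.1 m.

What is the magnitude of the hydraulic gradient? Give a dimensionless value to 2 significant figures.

∂h/∂x = (377.2 − 376.7) / (-335 − 0) = -0.001493
∂h/∂y = (377.1 − 376.7) / (-280 − 0) = -0.001429
|∇h| = √(-0.001493² + -0.001429²) = 0.002067

0.0021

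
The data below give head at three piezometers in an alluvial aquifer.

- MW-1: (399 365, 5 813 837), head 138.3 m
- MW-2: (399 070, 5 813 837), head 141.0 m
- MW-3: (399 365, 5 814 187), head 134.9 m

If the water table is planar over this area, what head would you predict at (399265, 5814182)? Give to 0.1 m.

135.9 m

∂h/∂x = (141.0 − 138.3) / (399070 − 399365) = -0.009153
∂h/∂y = (134.9 − 138.3) / (5814187 − 5813837) = -0.009714
h(399265, 5814182) = 138.3 + (-0.009153)·(-100) + (-0.009714)·(345) = 138.3 +0.915 -3.351 = 135.864 m.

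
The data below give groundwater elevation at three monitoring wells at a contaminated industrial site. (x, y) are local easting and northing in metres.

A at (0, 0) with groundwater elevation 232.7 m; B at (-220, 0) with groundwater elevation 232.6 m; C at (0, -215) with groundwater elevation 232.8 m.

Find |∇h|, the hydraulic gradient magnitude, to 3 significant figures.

0.000650

∂h/∂x = (232.6 − 232.7) / (-220 − 0) = +0.0004545
∂h/∂y = (232.8 − 232.7) / (-215 − 0) = -0.0004651
|∇h| = √(0.0004545² + -0.0004651²) = 0.0006503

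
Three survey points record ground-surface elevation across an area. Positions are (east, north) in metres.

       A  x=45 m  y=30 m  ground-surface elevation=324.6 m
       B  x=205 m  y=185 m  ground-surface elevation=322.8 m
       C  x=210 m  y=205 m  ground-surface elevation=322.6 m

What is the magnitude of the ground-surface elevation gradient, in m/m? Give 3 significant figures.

Three-point gradient (reference A): Δ to B = (160, 155, -1.8), Δ to C = (165, 175, -2.0).
∂z/∂x = -0.002062, ∂z/∂y = -0.009485 (det = 2425).
|∇f| = √(-0.002062² + -0.009485²) = 0.009707 m/m

0.00971 m/m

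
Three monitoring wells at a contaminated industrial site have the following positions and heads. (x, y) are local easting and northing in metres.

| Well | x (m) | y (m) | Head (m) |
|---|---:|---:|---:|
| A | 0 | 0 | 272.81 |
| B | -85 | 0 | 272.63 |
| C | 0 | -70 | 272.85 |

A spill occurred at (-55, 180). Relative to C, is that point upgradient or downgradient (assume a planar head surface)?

∂h/∂x = (272.63 − 272.81) / (-85 − 0) = +0.002118
∂h/∂y = (272.85 − 272.81) / (-70 − 0) = -0.0005714
Head at (-55, 180) = 272.81 + (+0.002118)·(-55) + (-0.0005714)·(180) = 272.59 m.
That is lower than the 272.85 m at C, so the point is downgradient.

downgradient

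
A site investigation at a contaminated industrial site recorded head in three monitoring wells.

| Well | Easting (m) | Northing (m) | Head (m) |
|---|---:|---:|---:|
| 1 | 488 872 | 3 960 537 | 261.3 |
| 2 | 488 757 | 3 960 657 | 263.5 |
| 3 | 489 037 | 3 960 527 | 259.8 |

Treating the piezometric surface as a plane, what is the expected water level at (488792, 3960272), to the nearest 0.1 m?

Taking 1 as reference: 2−1 = (-115, 120, +2.2); 3−1 = (165, -10, -1.5).
Determinant of the coordinate differences = (-115)·(-10) − 165·120 = -18650.
∂h/∂x = [(+2.2)·(-10) − (-1.5)·120] / -18650 = -0.008472
∂h/∂y = [(-115)·(-1.5) − 165·(+2.2)] / -18650 = +0.01021
h(488792, 3960272) = 261.3 + (-0.008472)·(-80) + (+0.01021)·(-265) = 261.3 +0.678 -2.707 = 259.271 m.

259.3 m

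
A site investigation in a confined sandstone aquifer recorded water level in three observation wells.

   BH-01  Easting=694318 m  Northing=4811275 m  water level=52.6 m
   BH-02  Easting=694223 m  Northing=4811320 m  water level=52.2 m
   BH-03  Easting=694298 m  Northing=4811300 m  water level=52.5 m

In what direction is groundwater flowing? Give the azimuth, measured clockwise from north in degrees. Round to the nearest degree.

Taking BH-01 as reference: BH-02−BH-01 = (-95, 45, -0.4); BH-03−BH-01 = (-20, 25, -0.1).
Solve a·Δx + b·Δy = Δh: det = (-95)·25 − (-20)·45 = -1475.
∂h/∂x = [(-0.4)·25 − (-0.1)·45] / -1475 = +0.003729
∂h/∂y = [(-95)·(-0.1) − (-20)·(-0.4)] / -1475 = -0.001017
Flow direction (−∇h) has components (-0.003729 E, +0.001017 N).
Azimuth = atan2(E, N) = atan2(-0.003729, +0.001017) = 285.3° ≈ 285°.

285°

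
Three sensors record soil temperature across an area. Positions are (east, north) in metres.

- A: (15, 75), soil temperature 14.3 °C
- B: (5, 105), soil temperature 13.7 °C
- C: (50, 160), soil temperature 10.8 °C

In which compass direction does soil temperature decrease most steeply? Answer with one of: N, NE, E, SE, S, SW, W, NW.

Taking A as reference: B−A = (-10, 30, -0.6); C−A = (35, 85, -3.5).
Solve a·Δx + b·Δy = ΔT: det = (-10)·85 − 35·30 = -1900.
∂T/∂x = [(-0.6)·85 − (-3.5)·30] / -1900 = -0.02842
∂T/∂y = [(-10)·(-3.5) − 35·(-0.6)] / -1900 = -0.02947
Steepest decrease is along −∇f = (+0.02842 E, +0.02947 N) → northeast.

NE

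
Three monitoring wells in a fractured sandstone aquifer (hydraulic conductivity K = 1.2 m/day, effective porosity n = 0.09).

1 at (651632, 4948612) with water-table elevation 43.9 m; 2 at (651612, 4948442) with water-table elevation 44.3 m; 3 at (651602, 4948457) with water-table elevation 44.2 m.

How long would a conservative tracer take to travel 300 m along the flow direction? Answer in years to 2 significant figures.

9.8 years

Taking 1 as reference: 2−1 = (-20, -170, +0.4); 3−1 = (-30, -155, +0.3).
Solve a·Δx + b·Δy = Δh: det = (-20)·(-155) − (-30)·(-170) = -2000.
∂h/∂x = [(+0.4)·(-155) − (+0.3)·(-170)] / -2000 = +0.005500
∂h/∂y = [(-20)·(+0.3) − (-30)·(+0.4)] / -2000 = -0.003000
|∇h| = √(0.005500² + -0.003000²) = 0.006265
Seepage velocity v = K·i/n = 1.2 × 0.006265 / 0.09 = 0.08353 m/day.
t = 300 / 0.08353 = 3592 days = 9.83 years.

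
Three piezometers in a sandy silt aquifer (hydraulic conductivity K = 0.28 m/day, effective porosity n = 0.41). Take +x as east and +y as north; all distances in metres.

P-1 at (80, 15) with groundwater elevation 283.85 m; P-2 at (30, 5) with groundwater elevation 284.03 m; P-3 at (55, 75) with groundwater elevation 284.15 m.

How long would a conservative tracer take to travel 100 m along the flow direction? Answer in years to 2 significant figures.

With h = a·x + b·y + c and P-1 as origin, the differences give:
  (-50)·a + (-10)·b = +0.18
  (-25)·a + 60·b = +0.30
Eliminate b (×60 and ×(-10), subtract): -3250·a = 13.800 → a = ∂h/∂x = -0.004246
Back-substitute: b = ∂h/∂y = +0.003231.
|∇h| = √(-0.004246² + 0.003231²) = 0.005336
Seepage velocity v = K·i/n = 0.28 × 0.005336 / 0.41 = 0.003644 m/day.
t = 100 / 0.003644 = 2.744e+04 days = 75.1 years.

75 years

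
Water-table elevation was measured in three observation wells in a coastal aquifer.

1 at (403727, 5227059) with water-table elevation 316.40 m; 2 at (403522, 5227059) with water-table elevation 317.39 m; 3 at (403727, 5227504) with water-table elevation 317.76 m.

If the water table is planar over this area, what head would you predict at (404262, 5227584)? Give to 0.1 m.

315.4 m

∂h/∂x = (317.39 − 316.40) / (403522 − 403727) = -0.004829
∂h/∂y = (317.76 − 316.40) / (5227504 − 5227059) = +0.003056
h(404262, 5227584) = 316.40 + (-0.004829)·(535) + (+0.003056)·(525) = 316.40 -2.584 +1.604 = 315.421 m.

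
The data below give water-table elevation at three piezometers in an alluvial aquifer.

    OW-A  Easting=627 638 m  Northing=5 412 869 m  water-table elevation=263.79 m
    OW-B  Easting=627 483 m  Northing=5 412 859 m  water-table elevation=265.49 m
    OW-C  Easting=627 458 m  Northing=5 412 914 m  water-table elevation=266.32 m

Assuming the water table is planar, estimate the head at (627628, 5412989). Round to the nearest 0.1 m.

With h = a·x + b·y + c and OW-A as origin, the differences give:
  (-155)·a + (-10)·b = +1.70
  (-180)·a + 45·b = +2.53
Eliminate b (×45 and ×(-10), subtract): -8775·a = 101.800 → a = ∂h/∂x = -0.01160
Back-substitute: b = ∂h/∂y = +0.009818.
h(627628, 5412989) = 263.79 + (-0.01160)·(-10) + (+0.009818)·(120) = 263.79 +0.116 +1.178 = 265.084 m.

265.1 m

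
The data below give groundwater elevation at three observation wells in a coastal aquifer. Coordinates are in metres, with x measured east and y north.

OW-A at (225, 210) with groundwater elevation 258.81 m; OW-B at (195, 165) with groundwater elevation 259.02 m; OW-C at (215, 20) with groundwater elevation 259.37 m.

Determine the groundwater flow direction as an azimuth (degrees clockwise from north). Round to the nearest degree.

045°

Differences from OW-A: to OW-B (Δx, Δy, Δh) = (-30, -45, +0.21); to OW-C = (-10, -190, +0.56).
Determinant of the coordinate differences = (-30)·(-190) − (-10)·(-45) = 5250.
∂h/∂x = [(+0.21)·(-190) − (+0.56)·(-45)] / 5250 = -0.002800
∂h/∂y = [(-30)·(+0.56) − (-10)·(+0.21)] / 5250 = -0.002800
Flow direction (−∇h) has components (+0.002800 E, +0.002800 N).
Azimuth = atan2(E, N) = atan2(+0.002800, +0.002800) = 45.0° ≈ 045°.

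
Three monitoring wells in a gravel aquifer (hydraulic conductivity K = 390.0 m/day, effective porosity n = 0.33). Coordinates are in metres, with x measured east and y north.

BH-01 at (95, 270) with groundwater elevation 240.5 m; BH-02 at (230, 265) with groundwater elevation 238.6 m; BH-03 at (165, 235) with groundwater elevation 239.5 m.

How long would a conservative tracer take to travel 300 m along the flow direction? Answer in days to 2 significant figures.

Differences from BH-01: to BH-02 (Δx, Δy, Δh) = (135, -5, -1.9); to BH-03 = (70, -35, -1.0).
Solve a·Δx + b·Δy = Δh: det = 135·(-35) − 70·(-5) = -4375.
∂h/∂x = [(-1.9)·(-35) − (-1.0)·(-5)] / -4375 = -0.01406
∂h/∂y = [135·(-1.0) − 70·(-1.9)] / -4375 = +0.0004571
|∇h| = √(-0.01406² + 0.0004571²) = 0.01407
Seepage velocity v = K·i/n = 390.0 × 0.01407 / 0.33 = 16.63 m/day.
t = 300 / 16.63 = 18.04 days.

18 days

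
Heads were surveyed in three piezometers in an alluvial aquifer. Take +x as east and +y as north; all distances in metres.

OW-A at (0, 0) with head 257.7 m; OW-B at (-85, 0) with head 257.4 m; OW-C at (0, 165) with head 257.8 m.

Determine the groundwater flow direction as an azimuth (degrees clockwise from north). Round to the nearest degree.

∂h/∂x = (257.4 − 257.7) / (-85 − 0) = +0.003529
∂h/∂y = (257.8 − 257.7) / (165 − 0) = +0.0006061
Flow direction (−∇h) has components (-0.003529 E, -0.0006061 N).
Azimuth = atan2(E, N) = atan2(-0.003529, -0.0006061) = 260.3° ≈ 260°.

260°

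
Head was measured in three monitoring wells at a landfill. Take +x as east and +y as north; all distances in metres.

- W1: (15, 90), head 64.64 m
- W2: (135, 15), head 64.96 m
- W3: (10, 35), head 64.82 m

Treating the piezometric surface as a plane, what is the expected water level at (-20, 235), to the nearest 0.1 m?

With h = a·x + b·y + c and W1 as origin, the differences give:
  120·a + (-75)·b = +0.32
  (-5)·a + (-55)·b = +0.18
Eliminate b (×(-55) and ×(-75), subtract): -6975·a = -4.100 → a = ∂h/∂x = +0.0005878
Back-substitute: b = ∂h/∂y = -0.003326.
h(-20, 235) = 64.64 + (+0.0005878)·(-35) + (-0.003326)·(145) = 64.64 -0.021 -0.482 = 64.137 m.

64.1 m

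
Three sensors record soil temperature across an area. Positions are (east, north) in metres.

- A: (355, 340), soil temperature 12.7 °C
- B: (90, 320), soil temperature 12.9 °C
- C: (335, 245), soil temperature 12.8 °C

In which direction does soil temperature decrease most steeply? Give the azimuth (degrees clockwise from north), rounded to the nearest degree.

Taking A as reference: B−A = (-265, -20, +0.2); C−A = (-20, -95, +0.1).
Determinant of the coordinate differences = (-265)·(-95) − (-20)·(-20) = 24775.
∂T/∂x = [(+0.2)·(-95) − (+0.1)·(-20)] / 24775 = -0.0006862
∂T/∂y = [(-265)·(+0.1) − (-20)·(+0.2)] / 24775 = -0.0009082
Steepest decrease is along −∇f: components (+0.0006862 E, +0.0009082 N).
Azimuth = atan2(+0.0006862, +0.0009082) = 37.1° ≈ 037°.

037°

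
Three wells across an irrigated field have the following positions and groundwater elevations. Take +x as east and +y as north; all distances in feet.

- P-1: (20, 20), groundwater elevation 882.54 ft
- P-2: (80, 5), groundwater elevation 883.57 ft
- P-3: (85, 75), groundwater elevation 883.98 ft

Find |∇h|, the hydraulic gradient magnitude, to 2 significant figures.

Three-point gradient (reference P-1): Δ to P-2 = (60, -15, +1.03), Δ to P-3 = (65, 55, +1.44).
∂h/∂x = +0.01830, ∂h/∂y = +0.004550 (det = 4275).
|∇h| = √(0.01830² + 0.004550²) = 0.01886

0.019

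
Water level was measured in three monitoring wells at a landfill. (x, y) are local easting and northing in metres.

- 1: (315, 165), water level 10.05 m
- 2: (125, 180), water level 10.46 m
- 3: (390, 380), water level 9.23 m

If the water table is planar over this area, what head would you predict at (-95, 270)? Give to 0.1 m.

10.7 m

Taking 1 as reference: 2−1 = (-190, 15, +0.41); 3−1 = (75, 215, -0.82).
Solve a·Δx + b·Δy = Δh: det = (-190)·215 − 75·15 = -41975.
∂h/∂x = [(+0.41)·215 − (-0.82)·15] / -41975 = -0.002393
∂h/∂y = [(-190)·(-0.82) − 75·(+0.41)] / -41975 = -0.002979
h(-95, 270) = 10.05 + (-0.002393)·(-410) + (-0.002979)·(105) = 10.05 +0.981 -0.313 = 10.718 m.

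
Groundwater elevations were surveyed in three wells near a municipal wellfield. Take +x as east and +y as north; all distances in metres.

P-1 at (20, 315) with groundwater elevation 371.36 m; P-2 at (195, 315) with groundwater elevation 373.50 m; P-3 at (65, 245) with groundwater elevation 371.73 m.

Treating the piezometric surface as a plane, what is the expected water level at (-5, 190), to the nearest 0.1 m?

Differences from P-1: to P-2 (Δx, Δy, Δh) = (175, 0, +2.14); to P-3 = (45, -70, +0.37).
Solve a·Δx + b·Δy = Δh: det = 175·(-70) − 45·0 = -12250.
∂h/∂x = [(+2.14)·(-70) − (+0.37)·0] / -12250 = +0.01223
∂h/∂y = [175·(+0.37) − 45·(+2.14)] / -12250 = +0.002576
h(-5, 190) = 371.36 + (+0.01223)·(-25) + (+0.002576)·(-125) = 371.36 -0.306 -0.322 = 370.732 m.

370.7 m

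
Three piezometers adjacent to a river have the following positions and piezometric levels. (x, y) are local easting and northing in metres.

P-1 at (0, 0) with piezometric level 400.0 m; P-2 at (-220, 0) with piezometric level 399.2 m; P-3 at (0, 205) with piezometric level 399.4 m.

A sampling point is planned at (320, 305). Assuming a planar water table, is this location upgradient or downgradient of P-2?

upgradient

∂h/∂x = (399.2 − 400.0) / (-220 − 0) = +0.003636
∂h/∂y = (399.4 − 400.0) / (205 − 0) = -0.002927
Head at (320, 305) = 400.0 + (+0.003636)·(320) + (-0.002927)·(305) = 400.27 m.
That is higher than the 399.2 m at P-2, so the point is upgradient.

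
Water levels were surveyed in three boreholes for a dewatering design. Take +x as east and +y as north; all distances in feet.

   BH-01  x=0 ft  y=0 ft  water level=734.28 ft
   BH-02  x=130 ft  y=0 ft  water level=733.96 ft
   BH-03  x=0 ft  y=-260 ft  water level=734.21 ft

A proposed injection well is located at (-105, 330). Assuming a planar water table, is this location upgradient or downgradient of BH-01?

∂h/∂x = (733.96 − 734.28) / (130 − 0) = -0.002462
∂h/∂y = (734.21 − 734.28) / (-260 − 0) = +0.0002692
Head at (-105, 330) = 734.28 + (-0.002462)·(-105) + (+0.0002692)·(330) = 734.63 ft.
That is higher than the 734.28 ft at BH-01, so the point is upgradient.

upgradient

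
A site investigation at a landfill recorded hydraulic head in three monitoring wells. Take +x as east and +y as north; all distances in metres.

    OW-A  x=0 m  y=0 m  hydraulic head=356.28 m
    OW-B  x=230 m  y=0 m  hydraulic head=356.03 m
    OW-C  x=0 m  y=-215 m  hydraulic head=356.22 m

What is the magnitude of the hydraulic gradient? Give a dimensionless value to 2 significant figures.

∂h/∂x = (356.03 − 356.28) / (230 − 0) = -0.001087
∂h/∂y = (356.22 − 356.28) / (-215 − 0) = +0.0002791
|∇h| = √(-0.001087² + 0.0002791²) = 0.001122

0.0011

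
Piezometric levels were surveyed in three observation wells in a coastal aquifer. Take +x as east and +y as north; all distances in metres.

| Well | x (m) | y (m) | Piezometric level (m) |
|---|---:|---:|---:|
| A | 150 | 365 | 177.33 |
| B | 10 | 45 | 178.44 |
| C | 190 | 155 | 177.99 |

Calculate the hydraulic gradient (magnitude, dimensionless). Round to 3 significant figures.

With h = a·x + b·y + c and A as origin, the differences give:
  (-140)·a + (-320)·b = +1.11
  40·a + (-210)·b = +0.66
Eliminate b (×(-210) and ×(-320), subtract): 42200·a = -21.900 → a = ∂h/∂x = -0.0005190
Back-substitute: b = ∂h/∂y = -0.003242.
|∇h| = √(-0.0005190² + -0.003242²) = 0.003283

0.00328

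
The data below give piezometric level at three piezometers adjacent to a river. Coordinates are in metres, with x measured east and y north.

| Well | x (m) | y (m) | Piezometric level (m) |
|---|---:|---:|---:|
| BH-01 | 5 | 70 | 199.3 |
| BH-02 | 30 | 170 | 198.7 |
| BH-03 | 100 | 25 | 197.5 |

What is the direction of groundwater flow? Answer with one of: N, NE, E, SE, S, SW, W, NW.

With h = a·x + b·y + c and BH-01 as origin, the differences give:
  25·a + 100·b = -0.6
  95·a + (-45)·b = -1.8
Eliminate b (×(-45) and ×100, subtract): -10625·a = 207.00 → a = ∂h/∂x = -0.01948
Back-substitute: b = ∂h/∂y = -0.001129.
Flow = −∇h = (+0.01948 east, +0.001129 north), which points east.

E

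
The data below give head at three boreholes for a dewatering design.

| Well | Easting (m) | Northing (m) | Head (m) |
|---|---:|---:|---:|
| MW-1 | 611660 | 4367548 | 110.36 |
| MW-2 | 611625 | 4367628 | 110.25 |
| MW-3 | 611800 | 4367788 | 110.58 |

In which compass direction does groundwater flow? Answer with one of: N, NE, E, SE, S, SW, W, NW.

Differences from MW-1: to MW-2 (Δx, Δy, Δh) = (-35, 80, -0.11); to MW-3 = (140, 240, +0.22).
Solve a·Δx + b·Δy = Δh: det = (-35)·240 − 140·80 = -19600.
∂h/∂x = [(-0.11)·240 − (+0.22)·80] / -19600 = +0.002245
∂h/∂y = [(-35)·(+0.22) − 140·(-0.11)] / -19600 = -0.0003929
Flow = −∇h = (-0.002245 east, +0.0003929 north), which points west.

W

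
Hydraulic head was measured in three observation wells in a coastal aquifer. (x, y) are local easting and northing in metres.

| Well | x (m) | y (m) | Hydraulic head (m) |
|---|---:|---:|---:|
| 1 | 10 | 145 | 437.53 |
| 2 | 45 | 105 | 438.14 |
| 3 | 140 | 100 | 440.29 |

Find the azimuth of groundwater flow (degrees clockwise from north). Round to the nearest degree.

258°

With h = a·x + b·y + c and 1 as origin, the differences give:
  35·a + (-40)·b = +0.61
  130·a + (-45)·b = +2.76
Eliminate b (×(-45) and ×(-40), subtract): 3625·a = 82.950 → a = ∂h/∂x = +0.02288
Back-substitute: b = ∂h/∂y = +0.004772.
Flow direction (−∇h) has components (-0.02288 E, -0.004772 N).
Azimuth = atan2(E, N) = atan2(-0.02288, -0.004772) = 258.2° ≈ 258°.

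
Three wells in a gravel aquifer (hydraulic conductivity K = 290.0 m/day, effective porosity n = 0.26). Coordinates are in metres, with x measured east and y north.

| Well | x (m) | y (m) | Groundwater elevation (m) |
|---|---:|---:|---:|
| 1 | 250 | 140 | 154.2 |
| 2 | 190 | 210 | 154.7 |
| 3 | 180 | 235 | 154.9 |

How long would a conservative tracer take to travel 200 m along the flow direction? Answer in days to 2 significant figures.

20 days

Taking 1 as reference: 2−1 = (-60, 70, +0.5); 3−1 = (-70, 95, +0.7).
Solve a·Δx + b·Δy = Δh: det = (-60)·95 − (-70)·70 = -800.
∂h/∂x = [(+0.5)·95 − (+0.7)·70] / -800 = +0.001875
∂h/∂y = [(-60)·(+0.7) − (-70)·(+0.5)] / -800 = +0.008750
|∇h| = √(0.001875² + 0.008750²) = 0.008949
Seepage velocity v = K·i/n = 290.0 × 0.008949 / 0.26 = 9.982 m/day.
t = 200 / 9.982 = 20.04 days.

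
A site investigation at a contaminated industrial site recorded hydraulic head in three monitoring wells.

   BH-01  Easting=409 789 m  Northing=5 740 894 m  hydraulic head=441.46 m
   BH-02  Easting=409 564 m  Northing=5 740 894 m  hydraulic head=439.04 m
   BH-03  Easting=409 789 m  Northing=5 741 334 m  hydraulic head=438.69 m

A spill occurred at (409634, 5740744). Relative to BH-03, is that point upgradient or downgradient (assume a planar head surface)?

upgradient

∂h/∂x = (439.04 − 441.46) / (409564 − 409789) = +0.01076
∂h/∂y = (438.69 − 441.46) / (5741334 − 5740894) = -0.006295
Head at (409634, 5740744) = 441.46 + (+0.01076)·(-155) + (-0.006295)·(-150) = 440.74 m.
That is higher than the 438.69 m at BH-03, so the point is upgradient.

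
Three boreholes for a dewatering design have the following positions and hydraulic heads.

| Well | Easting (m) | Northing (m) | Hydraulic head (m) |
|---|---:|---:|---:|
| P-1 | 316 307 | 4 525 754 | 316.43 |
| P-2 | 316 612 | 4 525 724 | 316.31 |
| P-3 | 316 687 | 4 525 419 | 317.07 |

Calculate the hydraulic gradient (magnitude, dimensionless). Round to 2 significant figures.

Taking P-1 as reference: P-2−P-1 = (305, -30, -0.12); P-3−P-1 = (380, -335, +0.64).
Determinant of the coordinate differences = 305·(-335) − 380·(-30) = -90775.
∂h/∂x = [(-0.12)·(-335) − (+0.64)·(-30)] / -90775 = -0.0006544
∂h/∂y = [305·(+0.64) − 380·(-0.12)] / -90775 = -0.002653
|∇h| = √(-0.0006544² + -0.002653²) = 0.002733

0.0027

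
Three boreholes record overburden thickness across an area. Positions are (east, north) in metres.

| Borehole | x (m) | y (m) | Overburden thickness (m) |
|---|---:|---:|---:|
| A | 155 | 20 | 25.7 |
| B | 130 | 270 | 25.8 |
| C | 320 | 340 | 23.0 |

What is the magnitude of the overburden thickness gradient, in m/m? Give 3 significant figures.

0.0144 m/m

Three-point gradient (reference A): Δ to B = (-25, 250, +0.1), Δ to C = (165, 320, -2.7).
∂d/∂x = -0.01436, ∂d/∂y = -0.001036 (det = -49250).
|∇f| = √(-0.01436² + -0.001036²) = 0.0144 m/m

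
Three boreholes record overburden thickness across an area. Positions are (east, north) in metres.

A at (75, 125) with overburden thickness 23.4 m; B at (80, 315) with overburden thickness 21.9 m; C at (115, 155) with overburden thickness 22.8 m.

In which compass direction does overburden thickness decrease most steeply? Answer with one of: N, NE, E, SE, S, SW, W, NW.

NE

Three-point gradient (reference A): Δ to B = (5, 190, -1.5), Δ to C = (40, 30, -0.6).
∂d/∂x = -0.009262, ∂d/∂y = -0.007651 (det = -7450).
Steepest decrease is along −∇f = (+0.009262 E, +0.007651 N) → northeast.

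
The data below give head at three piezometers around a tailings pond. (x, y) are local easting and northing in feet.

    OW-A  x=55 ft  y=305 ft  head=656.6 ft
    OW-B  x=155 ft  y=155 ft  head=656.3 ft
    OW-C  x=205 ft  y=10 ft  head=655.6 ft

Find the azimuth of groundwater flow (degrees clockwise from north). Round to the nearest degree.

228°

Differences from OW-A: to OW-B (Δx, Δy, Δh) = (100, -150, -0.3); to OW-C = (150, -295, -1.0).
Solve a·Δx + b·Δy = Δh: det = 100·(-295) − 150·(-150) = -7000.
∂h/∂x = [(-0.3)·(-295) − (-1.0)·(-150)] / -7000 = +0.008786
∂h/∂y = [100·(-1.0) − 150·(-0.3)] / -7000 = +0.007857
Flow direction (−∇h) has components (-0.008786 E, -0.007857 N).
Azimuth = atan2(E, N) = atan2(-0.008786, -0.007857) = 228.2° ≈ 228°.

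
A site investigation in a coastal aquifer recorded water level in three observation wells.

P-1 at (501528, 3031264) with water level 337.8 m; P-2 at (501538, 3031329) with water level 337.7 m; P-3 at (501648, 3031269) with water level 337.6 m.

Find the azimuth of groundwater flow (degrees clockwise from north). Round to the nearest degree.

051°

With h = a·x + b·y + c and P-1 as origin, the differences give:
  10·a + 65·b = -0.1
  120·a + 5·b = -0.2
Eliminate b (×5 and ×65, subtract): -7750·a = 12.50 → a = ∂h/∂x = -0.001613
Back-substitute: b = ∂h/∂y = -0.001290.
Flow direction (−∇h) has components (+0.001613 E, +0.001290 N).
Azimuth = atan2(E, N) = atan2(+0.001613, +0.001290) = 51.3° ≈ 051°.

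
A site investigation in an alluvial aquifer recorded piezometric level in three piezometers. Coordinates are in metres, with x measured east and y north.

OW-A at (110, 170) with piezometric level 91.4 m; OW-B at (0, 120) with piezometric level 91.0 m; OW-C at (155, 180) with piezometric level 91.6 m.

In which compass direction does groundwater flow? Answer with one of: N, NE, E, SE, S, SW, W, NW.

With h = a·x + b·y + c and OW-A as origin, the differences give:
  (-110)·a + (-50)·b = -0.4
  45·a + 10·b = +0.2
Eliminate b (×10 and ×(-50), subtract): 1150·a = 6.00 → a = ∂h/∂x = +0.005217
Back-substitute: b = ∂h/∂y = -0.003478.
Flow = −∇h = (-0.005217 east, +0.003478 north), which points northwest.

NW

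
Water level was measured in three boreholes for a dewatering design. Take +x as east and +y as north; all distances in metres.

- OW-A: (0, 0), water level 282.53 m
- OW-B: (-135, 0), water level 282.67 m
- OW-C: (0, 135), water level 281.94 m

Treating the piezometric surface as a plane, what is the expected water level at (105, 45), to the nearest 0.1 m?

282.2 m

∂h/∂x = (282.67 − 282.53) / (-135 − 0) = -0.001037
∂h/∂y = (281.94 − 282.53) / (135 − 0) = -0.004370
h(105, 45) = 282.53 + (-0.001037)·(105) + (-0.004370)·(45) = 282.53 -0.109 -0.197 = 282.224 m.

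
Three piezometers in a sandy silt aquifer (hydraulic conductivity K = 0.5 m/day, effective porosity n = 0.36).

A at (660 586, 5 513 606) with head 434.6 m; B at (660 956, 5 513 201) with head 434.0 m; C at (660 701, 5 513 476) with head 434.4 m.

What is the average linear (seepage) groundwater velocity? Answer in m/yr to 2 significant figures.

1.9 m/yr

Differences from A: to B (Δx, Δy, Δh) = (370, -405, -0.6); to C = (115, -130, -0.2).
Determinant of the coordinate differences = 370·(-130) − 115·(-405) = -1525.
∂h/∂x = [(-0.6)·(-130) − (-0.2)·(-405)] / -1525 = +0.001967
∂h/∂y = [370·(-0.2) − 115·(-0.6)] / -1525 = +0.003279
|∇h| = √(0.001967² + 0.003279²) = 0.003824
Seepage velocity v = K·i/n = 0.5 × 0.003824 / 0.36 = 0.005311 m/day = 1.94 m/yr.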